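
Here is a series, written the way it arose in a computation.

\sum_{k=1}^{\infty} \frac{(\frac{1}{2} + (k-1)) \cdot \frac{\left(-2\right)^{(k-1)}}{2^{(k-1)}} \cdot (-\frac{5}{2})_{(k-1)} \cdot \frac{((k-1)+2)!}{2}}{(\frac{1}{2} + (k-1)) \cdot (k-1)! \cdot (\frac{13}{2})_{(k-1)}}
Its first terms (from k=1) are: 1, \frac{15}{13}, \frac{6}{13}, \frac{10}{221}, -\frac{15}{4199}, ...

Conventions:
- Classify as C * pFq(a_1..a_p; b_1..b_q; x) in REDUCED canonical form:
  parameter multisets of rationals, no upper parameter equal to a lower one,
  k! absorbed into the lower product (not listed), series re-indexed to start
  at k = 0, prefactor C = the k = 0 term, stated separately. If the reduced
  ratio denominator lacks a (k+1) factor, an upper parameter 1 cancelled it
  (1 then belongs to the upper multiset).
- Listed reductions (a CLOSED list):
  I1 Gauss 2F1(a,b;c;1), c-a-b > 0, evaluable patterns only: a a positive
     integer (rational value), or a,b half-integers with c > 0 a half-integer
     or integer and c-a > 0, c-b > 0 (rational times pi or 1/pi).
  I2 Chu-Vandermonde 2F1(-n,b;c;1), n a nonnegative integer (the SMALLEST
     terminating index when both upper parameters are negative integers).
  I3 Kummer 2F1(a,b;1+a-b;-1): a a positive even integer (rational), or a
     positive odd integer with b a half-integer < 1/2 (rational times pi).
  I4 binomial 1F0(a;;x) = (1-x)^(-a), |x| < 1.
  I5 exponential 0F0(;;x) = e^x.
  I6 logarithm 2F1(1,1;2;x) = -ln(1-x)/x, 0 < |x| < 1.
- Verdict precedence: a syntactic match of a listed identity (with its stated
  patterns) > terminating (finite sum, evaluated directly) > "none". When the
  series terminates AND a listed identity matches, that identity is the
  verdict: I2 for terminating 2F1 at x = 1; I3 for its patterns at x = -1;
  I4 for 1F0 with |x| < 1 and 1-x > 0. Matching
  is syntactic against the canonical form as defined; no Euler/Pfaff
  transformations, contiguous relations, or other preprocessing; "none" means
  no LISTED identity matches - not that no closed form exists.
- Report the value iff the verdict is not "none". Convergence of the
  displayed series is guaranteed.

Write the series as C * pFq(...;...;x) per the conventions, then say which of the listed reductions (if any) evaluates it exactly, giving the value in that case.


Reduced: x = -1, 2F1, upper = {-\frac{5}{2}, 3}, lower = {\frac{13}{2}}, C = 1. Verdict (x = -1): Kummer (I3) applies (x = -1; c = \frac{13}{2} equals 1+a-b for upper {-\frac{5}{2}, 3}: listed pattern). Exact value: \frac{3465}{4096} \cdot \pi.

Structural cue: from the first term 1: the two k-th powers (C = 1, x = -1) combine into one argument.
Step ratio: r(k) = -1 * (k-\frac{5}{2}) (k+3) / [(k+\frac{13}{2}) (k+1)] ; factor over Q: parameters, x = -1, and C = 1.


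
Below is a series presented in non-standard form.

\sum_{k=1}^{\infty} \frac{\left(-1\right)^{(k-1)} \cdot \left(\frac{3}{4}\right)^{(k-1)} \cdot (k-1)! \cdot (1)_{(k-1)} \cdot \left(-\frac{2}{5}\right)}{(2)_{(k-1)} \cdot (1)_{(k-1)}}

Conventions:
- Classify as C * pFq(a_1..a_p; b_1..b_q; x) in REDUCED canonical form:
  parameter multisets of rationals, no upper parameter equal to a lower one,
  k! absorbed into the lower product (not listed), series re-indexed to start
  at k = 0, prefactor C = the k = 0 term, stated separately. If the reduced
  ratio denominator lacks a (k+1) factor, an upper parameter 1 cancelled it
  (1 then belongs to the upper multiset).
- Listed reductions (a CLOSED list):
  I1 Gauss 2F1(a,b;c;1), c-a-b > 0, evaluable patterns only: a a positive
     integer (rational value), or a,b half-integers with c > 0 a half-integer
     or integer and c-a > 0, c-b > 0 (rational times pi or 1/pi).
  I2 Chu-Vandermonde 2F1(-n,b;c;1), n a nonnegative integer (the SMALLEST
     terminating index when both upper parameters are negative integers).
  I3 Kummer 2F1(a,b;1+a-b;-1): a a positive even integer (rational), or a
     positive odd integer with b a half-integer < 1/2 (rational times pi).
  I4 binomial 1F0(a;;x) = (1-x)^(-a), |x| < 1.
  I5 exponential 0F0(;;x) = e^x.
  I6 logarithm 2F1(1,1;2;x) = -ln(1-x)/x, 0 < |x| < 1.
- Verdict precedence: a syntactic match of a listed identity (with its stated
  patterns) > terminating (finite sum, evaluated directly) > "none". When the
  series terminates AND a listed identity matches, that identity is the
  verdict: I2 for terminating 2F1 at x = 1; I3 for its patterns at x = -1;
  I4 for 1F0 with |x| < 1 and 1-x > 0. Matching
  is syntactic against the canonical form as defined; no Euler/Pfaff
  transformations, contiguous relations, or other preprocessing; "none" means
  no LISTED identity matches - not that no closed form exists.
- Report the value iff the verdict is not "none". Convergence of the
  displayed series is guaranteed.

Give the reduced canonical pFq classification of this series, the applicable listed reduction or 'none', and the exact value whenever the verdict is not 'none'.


With C = -\frac{2}{5}: the canonical form is 2F1(1, 1; 2; -\frac{3}{4}). Verdict (x = -\frac{3}{4}): logarithm (I6) applies (the logarithm: parameters (1,1;2), x = -\frac{3}{4}). Its exact value is \left(-\frac{8}{15}\right) \cdot \ln\left(\frac{7}{4}\right).

Key observation: t_0 being -\frac{2}{5}, the (-1)^k factor (C = -2/5) folds into the argument's sign.
Step ratio: r(k) = -\frac{3}{4} * (k+1) (k+1) / [(k+2) (k+1)] - poly over poly, x = -\frac{3}{4} from leading terms; C = -\frac{2}{5} at k = 0.


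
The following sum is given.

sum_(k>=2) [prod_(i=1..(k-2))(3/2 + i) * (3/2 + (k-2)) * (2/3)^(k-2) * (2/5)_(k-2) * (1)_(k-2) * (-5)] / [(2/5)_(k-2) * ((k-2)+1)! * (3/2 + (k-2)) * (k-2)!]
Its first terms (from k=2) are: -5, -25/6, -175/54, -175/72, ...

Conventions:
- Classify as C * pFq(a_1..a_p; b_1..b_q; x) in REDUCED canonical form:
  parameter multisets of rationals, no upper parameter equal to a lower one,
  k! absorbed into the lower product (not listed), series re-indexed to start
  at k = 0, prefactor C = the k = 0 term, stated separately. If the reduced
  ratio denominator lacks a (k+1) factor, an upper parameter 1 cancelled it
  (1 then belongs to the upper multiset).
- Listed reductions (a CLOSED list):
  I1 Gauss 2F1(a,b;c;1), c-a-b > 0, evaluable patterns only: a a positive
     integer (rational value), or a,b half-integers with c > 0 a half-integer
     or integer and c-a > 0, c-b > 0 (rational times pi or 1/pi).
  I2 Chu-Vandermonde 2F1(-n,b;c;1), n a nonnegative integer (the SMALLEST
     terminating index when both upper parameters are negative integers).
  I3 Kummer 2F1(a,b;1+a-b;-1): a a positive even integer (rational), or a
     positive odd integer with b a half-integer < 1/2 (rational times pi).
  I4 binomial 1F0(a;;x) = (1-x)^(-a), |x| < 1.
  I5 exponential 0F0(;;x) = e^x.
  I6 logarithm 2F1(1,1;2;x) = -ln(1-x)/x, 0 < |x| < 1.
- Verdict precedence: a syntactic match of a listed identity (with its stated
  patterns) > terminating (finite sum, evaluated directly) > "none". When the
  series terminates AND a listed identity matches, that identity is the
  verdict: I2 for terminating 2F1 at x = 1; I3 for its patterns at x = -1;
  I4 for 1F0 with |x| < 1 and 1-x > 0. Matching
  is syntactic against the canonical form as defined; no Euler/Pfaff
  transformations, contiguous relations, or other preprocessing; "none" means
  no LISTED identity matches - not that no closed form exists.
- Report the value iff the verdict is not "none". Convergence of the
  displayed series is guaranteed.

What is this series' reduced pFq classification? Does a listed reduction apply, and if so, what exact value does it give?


First insight: x = (2/3) and the denominator's factorial ratio (prefactor -5) is a lower Pochhammer.
Consecutive-term ratio: r(k) = (2/3) * (k+1) (k+5/2) / [(k+2) (k+1)] - rational; roots negated = parameters, x = (2/3), C = -5.

Classification (C = -5): 2F1 with upper {1, 5/2}, lower {2}, argument x = 2/3. Verdict: none - at argument 2/3 the multisets {1, 5/2} ; {2} match no listed identity.


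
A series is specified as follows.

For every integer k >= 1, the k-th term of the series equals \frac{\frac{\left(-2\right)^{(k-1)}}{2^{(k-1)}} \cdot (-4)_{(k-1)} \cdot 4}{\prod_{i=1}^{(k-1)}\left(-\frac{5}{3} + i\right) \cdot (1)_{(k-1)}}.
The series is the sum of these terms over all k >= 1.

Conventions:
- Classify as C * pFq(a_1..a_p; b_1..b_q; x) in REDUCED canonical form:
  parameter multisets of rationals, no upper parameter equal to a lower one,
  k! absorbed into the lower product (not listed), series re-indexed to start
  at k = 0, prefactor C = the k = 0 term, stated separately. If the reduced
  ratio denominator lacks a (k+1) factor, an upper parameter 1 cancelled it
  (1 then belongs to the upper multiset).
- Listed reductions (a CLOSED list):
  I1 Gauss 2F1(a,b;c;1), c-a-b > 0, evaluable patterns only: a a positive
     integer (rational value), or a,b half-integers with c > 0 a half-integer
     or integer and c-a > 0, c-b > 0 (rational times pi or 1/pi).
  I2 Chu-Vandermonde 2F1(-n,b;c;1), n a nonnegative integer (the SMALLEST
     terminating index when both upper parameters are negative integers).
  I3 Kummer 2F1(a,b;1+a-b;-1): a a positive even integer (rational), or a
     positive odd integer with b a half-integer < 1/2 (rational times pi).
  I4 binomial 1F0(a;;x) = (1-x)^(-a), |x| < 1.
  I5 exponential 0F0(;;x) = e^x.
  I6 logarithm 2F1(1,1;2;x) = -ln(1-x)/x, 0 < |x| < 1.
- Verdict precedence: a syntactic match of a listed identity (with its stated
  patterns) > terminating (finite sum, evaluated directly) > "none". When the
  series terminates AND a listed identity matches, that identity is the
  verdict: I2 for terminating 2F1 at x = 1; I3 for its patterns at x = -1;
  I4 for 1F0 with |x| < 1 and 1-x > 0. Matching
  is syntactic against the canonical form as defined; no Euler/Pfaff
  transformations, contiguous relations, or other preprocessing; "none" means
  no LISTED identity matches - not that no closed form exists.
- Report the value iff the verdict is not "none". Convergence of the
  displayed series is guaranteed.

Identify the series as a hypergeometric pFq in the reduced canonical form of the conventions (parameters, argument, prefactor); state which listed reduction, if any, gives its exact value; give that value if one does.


Key step: with t_0 = 4, the lower running product (prefactor 4) is a rising factorial.
Consecutive-term ratio: r(k) = -1 * (k-4) / [(k-\frac{2}{3}) (k+1)] - rational in k, leading ratio -1; with t_0 = 4, classification follows.

The series (x = -1) is 1F1: upper {-4}, lower {-\frac{2}{3}}, prefactor 4. Verdict: terminating - upper -4 stops the sum at k = 4; the 5 terms are added exactly. Sum: -\frac{2629}{14}.


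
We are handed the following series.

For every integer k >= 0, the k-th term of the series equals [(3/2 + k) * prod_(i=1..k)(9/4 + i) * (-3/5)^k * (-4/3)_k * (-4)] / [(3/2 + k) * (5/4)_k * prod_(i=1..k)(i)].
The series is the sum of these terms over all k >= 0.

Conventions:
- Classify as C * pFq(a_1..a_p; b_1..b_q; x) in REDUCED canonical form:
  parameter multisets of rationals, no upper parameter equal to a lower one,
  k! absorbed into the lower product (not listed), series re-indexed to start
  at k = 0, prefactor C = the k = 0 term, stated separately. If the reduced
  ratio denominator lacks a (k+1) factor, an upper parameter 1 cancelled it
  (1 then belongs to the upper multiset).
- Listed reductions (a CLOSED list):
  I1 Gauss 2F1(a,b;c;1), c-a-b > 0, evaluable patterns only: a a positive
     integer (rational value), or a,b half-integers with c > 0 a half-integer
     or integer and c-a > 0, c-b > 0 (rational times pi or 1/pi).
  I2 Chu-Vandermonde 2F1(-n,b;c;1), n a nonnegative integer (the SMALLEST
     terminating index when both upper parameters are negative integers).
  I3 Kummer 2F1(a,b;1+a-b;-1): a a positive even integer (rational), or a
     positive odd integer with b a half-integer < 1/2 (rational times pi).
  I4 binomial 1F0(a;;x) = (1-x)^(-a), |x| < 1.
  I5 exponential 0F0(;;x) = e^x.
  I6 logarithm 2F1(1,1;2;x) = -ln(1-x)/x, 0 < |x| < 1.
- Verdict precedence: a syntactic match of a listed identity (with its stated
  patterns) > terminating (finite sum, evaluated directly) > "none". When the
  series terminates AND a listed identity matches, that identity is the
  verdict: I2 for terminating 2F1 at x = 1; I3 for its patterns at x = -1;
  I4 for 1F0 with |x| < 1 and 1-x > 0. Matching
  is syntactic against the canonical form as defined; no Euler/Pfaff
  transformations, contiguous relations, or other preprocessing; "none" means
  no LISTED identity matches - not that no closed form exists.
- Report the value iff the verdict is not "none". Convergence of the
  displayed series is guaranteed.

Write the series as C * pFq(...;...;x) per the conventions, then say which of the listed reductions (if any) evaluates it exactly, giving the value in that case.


Classification (C = -4): 2F1 with upper {-4/3, 13/4}, lower {5/4}, argument x = -3/5. Verdict: none (x = -3/5): each listed identity misses the multisets {-4/3, 13/4} ; {5/4}.

The tell: t_0 being -4, the factor k + 3/2 cancels (top and bottom), leaving C = -4, x = -3/5.
Step ratio: r(k) = (-3/5) * (k-4/3) (k+13/4) / [(k+5/4) (k+1)] - poly over poly, x = (-3/5) from leading terms; C = -4 at k = 0.


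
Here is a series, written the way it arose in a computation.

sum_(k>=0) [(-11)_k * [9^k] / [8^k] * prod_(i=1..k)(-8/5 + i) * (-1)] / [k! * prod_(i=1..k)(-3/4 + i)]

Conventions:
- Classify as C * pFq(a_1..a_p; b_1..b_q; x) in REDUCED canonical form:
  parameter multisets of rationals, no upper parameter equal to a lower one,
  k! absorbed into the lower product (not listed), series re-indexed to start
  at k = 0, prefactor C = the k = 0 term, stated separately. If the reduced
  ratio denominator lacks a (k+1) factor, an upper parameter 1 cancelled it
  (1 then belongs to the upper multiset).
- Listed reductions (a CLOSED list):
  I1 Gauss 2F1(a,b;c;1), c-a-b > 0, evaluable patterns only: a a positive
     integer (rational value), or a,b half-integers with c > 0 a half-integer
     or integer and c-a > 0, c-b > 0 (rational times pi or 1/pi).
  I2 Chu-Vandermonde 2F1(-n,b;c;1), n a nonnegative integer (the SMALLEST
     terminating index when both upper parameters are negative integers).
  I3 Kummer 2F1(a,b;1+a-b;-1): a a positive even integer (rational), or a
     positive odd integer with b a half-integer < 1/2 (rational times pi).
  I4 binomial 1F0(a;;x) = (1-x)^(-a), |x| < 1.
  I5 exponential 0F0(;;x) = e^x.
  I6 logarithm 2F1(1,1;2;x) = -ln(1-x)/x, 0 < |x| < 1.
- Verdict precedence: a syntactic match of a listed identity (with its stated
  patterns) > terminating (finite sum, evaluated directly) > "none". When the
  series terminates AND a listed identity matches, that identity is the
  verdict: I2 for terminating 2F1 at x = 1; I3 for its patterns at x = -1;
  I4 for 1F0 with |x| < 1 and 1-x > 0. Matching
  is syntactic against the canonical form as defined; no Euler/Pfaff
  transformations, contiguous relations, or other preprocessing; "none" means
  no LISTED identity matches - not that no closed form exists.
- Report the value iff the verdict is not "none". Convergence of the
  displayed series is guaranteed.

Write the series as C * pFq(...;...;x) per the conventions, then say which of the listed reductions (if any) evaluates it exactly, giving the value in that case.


First insight: t_0 = -1 here, and the lower running product (C = -1) is a rising factorial.
Step ratio: r(k) = (9/8) * (k-11) (k-3/5) / [(k+1/4) (k+1)] - rational in k, leading ratio (9/8); with t_0 = -1, classification follows.

This is -1 * 2F1(-11, -3/5; 1/4; 9/8) in reduced canonical form. Verdict: terminating. (-11)_k vanishes past k = 11, leaving a 12-term sum, computed directly. Hence: -2792463145935869/188684082031250.


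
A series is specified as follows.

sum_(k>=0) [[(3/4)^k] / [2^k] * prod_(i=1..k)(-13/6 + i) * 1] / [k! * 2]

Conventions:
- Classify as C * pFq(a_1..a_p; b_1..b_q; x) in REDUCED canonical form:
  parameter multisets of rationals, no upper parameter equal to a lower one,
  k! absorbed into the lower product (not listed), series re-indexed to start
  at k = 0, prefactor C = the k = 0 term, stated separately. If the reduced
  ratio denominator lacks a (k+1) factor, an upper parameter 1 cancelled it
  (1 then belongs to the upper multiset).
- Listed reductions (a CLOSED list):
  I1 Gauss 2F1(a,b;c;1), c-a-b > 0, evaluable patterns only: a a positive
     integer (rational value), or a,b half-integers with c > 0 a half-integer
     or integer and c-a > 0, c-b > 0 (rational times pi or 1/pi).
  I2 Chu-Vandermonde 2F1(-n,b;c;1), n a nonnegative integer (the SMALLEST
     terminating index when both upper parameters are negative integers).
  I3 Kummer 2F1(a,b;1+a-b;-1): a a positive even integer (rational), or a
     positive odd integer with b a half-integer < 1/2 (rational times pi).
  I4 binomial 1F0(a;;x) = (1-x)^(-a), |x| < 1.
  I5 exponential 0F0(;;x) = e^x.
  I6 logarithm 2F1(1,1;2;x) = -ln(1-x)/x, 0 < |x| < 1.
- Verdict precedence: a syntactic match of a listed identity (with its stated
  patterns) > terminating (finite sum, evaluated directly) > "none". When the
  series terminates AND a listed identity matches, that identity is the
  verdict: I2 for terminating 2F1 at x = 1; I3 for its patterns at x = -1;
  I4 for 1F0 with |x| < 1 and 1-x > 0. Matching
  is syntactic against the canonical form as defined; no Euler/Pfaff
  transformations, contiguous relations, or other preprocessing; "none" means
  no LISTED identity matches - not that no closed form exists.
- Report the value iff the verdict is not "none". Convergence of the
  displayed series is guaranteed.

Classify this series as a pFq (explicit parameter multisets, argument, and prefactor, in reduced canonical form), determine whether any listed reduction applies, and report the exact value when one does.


First insight: t_0 = 1/2 here, and the two k-th powers (prefactor 1/2) combine into one argument.
Adjacent-term ratio: r(k) = (3/8) * (k-7/6) / [(k+1)] ; factor over Q: parameters, x = (3/8), and C = 1/2.

x = 3/8 here; the reduced form reads 1F0, upper {-7/6}, lower {-}, C = 1/2. Verdict: the I4 binomial reduction fires (the 1F0 binomial series: exponent 7/6, x = 3/8). Its exact value is (1/2) * (5/8)^(7/6).


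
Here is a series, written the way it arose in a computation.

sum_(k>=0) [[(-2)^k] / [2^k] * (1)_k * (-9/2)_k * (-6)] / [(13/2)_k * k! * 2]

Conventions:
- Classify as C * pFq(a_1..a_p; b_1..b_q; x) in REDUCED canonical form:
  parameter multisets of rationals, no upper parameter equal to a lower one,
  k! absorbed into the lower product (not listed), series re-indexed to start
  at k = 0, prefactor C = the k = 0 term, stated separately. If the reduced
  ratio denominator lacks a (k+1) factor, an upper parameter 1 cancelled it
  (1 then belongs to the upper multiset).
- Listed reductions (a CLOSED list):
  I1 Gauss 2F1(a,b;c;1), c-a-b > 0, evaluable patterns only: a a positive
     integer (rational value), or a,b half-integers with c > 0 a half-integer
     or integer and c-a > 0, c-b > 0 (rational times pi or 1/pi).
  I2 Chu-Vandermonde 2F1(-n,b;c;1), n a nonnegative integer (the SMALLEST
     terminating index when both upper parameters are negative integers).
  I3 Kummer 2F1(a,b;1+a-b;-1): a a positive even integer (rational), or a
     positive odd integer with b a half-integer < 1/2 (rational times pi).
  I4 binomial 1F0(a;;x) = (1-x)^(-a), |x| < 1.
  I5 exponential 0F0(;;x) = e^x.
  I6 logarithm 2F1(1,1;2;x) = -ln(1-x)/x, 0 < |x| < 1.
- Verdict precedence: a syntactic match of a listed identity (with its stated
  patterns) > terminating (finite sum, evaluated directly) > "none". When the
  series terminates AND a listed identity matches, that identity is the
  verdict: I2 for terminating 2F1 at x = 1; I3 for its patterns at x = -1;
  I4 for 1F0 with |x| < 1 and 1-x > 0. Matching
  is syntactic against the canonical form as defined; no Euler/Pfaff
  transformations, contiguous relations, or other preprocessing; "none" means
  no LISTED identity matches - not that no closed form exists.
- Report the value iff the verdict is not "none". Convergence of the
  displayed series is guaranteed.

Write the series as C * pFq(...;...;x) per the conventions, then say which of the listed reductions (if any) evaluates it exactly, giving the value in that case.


Structural cue: t_0 = -3 here, and the two k-th powers (prefactor -3) combine into one argument.
Consecutive-term ratio: r(k) = (-1) * (k-9/2) (k+1) / [(k+13/2) (k+1)] - rational; roots negated = parameters, x = (-1), C = -3.

At argument -1: a 2F1 with upper {-9/2, 1}, lower {13/2}, scaled by C = -3. Verdict: Kummer's theorem (I3) applies (x = -1; c = 13/2 equals 1+a-b for upper {-9/2, 1}: listed pattern). Value: (-2079/1024) * pi.


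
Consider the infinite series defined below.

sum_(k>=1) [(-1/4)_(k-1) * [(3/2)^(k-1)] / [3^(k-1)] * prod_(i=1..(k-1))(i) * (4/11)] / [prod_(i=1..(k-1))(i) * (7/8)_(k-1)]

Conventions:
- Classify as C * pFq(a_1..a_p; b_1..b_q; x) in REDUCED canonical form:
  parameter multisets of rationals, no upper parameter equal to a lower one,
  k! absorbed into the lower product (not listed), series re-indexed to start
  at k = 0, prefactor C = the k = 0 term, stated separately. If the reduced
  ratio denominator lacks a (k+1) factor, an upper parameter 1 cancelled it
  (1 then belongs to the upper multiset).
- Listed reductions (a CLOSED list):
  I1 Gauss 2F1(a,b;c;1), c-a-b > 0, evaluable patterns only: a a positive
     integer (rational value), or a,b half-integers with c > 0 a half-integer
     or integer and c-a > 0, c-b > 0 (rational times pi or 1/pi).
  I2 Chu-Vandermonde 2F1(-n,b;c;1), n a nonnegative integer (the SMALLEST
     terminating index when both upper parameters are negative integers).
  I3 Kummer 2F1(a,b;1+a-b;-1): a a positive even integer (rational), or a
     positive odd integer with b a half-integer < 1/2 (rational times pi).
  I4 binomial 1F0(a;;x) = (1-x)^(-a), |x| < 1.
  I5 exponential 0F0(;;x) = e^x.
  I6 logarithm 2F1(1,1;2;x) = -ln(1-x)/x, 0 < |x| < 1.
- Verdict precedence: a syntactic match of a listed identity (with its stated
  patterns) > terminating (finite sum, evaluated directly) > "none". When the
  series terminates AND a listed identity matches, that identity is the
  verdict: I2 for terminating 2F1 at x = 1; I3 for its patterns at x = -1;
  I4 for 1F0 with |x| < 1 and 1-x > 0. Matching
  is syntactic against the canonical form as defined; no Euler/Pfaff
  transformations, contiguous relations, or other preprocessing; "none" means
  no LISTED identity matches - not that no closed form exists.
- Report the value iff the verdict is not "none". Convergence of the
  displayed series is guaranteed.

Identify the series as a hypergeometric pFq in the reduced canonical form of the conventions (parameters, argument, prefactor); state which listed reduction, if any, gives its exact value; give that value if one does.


The series (x = 1/2) is 2F1: upper {-1/4, 1}, lower {7/8}, prefactor 4/11. Verdict: none - at argument 1/2 the multisets {-1/4, 1} ; {7/8} match no listed identity.

Key step: x = (1/2) and the running product (prefactor 4/11) telescopes to a rising factorial.
Adjacent-term ratio: r(k) = (1/2) * (k-1/4) (k+1) / [(k+7/8) (k+1)] ; factor over Q: parameters, x = (1/2), and C = 4/11.


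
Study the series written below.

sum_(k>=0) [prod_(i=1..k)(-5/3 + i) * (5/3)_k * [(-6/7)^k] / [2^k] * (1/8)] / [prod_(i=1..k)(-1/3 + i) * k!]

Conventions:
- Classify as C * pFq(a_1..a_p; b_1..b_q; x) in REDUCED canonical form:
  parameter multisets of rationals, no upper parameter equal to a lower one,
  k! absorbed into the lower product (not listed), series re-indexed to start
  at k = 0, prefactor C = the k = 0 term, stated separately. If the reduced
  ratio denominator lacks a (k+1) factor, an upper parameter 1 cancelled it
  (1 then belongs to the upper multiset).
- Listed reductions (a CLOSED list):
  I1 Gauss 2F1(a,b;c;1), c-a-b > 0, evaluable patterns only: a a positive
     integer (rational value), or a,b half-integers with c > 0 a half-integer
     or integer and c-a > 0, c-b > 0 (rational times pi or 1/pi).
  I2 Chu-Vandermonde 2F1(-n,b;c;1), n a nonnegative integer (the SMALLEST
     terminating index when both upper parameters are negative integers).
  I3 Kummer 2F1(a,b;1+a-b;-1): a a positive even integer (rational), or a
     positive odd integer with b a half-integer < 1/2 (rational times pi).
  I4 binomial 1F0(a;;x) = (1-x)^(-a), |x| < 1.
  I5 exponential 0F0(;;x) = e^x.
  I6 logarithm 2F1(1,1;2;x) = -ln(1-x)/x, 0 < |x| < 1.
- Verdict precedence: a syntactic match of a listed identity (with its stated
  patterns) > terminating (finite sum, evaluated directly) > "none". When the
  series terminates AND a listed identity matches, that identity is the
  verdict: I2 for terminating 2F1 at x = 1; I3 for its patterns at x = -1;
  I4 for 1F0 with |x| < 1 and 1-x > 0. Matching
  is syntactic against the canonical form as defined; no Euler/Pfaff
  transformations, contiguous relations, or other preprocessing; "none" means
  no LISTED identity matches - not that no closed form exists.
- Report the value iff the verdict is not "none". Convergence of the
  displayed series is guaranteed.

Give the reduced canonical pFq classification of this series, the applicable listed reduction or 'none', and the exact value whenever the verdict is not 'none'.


Key step: x = (-3/7) and the running product (C = 1/8, x = -3/7) telescopes to a rising factorial.
Term ratio: r(k) = (-3/7) * (k-2/3) (k+5/3) / [(k+2/3) (k+1)] ; factor over Q: parameters, x = (-3/7), and C = 1/8.

At argument -3/7: a 2F1 with upper {-2/3, 5/3}, lower {2/3}, scaled by C = 1/8. Verdict: none. No listed pattern accepts 2F1(-2/3, 5/3; 2/3; -3/7).


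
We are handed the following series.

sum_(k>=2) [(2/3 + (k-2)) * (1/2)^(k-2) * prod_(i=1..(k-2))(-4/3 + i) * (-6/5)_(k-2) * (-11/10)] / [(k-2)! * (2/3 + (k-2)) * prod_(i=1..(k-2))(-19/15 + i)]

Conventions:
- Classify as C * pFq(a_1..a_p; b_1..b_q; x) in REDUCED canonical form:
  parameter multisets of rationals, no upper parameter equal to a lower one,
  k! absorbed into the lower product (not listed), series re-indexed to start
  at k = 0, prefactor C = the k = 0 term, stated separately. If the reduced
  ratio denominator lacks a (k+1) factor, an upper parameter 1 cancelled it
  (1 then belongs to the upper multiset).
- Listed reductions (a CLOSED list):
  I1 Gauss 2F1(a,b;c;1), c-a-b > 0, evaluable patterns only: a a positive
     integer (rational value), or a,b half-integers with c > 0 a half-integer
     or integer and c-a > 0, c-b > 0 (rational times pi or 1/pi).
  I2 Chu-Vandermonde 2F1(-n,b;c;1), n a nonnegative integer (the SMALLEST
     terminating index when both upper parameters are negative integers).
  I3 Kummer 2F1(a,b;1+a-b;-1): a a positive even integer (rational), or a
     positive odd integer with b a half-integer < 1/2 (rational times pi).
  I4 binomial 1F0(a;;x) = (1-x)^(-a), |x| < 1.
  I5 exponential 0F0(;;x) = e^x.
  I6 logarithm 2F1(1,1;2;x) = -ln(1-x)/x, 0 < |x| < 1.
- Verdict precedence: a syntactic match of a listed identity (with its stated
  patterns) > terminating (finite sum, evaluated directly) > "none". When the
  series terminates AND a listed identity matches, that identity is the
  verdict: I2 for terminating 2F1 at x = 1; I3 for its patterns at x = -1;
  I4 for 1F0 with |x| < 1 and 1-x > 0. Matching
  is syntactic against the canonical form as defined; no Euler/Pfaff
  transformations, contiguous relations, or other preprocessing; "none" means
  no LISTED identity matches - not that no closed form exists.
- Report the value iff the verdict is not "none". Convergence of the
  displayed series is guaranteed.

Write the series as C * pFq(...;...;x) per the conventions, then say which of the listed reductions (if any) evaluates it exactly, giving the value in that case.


With C = -11/10: the canonical form is 2F1(-6/5, -1/3; -4/15; 1/2). Verdict: none. No listed pattern accepts 2F1(-6/5, -1/3; -4/15; 1/2).

Key step: from the first term -11/10: the running product (prefactor -11/10) telescopes to a rising factorial.
Step ratio: r(k) = (1/2) * (k-6/5) (k-1/3) / [(k-4/15) (k+1)] ; factor over Q: parameters, x = (1/2), and C = -11/10.


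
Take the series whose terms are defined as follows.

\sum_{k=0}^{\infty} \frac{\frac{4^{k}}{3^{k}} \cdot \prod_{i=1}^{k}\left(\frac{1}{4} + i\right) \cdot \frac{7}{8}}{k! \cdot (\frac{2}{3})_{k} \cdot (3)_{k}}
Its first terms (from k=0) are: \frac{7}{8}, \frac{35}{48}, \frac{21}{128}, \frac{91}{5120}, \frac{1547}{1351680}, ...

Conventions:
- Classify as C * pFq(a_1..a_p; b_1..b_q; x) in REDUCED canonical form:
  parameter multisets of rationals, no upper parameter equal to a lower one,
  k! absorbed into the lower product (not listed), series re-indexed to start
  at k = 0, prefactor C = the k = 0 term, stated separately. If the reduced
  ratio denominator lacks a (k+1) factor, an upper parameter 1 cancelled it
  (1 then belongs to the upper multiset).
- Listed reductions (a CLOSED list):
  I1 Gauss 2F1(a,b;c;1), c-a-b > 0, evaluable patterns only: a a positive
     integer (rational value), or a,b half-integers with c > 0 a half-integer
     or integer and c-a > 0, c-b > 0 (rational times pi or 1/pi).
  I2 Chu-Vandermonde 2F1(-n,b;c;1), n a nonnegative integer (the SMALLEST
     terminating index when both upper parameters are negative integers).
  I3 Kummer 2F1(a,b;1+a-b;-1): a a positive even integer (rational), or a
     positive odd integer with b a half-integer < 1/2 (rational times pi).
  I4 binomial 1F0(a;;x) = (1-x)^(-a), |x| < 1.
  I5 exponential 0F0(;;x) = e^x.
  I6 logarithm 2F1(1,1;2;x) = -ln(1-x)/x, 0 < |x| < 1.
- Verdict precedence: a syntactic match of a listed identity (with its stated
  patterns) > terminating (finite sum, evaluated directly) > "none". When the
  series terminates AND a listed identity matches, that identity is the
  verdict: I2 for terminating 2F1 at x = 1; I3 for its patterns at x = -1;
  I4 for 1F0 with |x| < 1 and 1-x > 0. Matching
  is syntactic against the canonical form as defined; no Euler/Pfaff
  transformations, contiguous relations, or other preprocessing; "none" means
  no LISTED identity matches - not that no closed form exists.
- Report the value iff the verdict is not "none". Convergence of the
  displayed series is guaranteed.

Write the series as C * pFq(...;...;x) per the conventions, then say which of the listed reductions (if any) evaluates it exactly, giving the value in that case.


Prefactor \frac{7}{8}, argument \frac{4}{3}: 1F2 with upper {\frac{5}{4}} over lower {\frac{2}{3}, 3}. Verdict: none - this 1F2 at x = \frac{4}{3} matches no listed pattern, and upper {\frac{5}{4}} holds no stopper.

Key step: from the first term \frac{7}{8}: the running product (C = 7/8) telescopes to a rising factorial.
Adjacent-term ratio: r(k) = \frac{4}{3} * (k+\frac{5}{4}) / [(k+\frac{2}{3}) (k+3) (k+1)] ; factor over Q: parameters, x = \frac{4}{3}, and C = \frac{7}{8}.


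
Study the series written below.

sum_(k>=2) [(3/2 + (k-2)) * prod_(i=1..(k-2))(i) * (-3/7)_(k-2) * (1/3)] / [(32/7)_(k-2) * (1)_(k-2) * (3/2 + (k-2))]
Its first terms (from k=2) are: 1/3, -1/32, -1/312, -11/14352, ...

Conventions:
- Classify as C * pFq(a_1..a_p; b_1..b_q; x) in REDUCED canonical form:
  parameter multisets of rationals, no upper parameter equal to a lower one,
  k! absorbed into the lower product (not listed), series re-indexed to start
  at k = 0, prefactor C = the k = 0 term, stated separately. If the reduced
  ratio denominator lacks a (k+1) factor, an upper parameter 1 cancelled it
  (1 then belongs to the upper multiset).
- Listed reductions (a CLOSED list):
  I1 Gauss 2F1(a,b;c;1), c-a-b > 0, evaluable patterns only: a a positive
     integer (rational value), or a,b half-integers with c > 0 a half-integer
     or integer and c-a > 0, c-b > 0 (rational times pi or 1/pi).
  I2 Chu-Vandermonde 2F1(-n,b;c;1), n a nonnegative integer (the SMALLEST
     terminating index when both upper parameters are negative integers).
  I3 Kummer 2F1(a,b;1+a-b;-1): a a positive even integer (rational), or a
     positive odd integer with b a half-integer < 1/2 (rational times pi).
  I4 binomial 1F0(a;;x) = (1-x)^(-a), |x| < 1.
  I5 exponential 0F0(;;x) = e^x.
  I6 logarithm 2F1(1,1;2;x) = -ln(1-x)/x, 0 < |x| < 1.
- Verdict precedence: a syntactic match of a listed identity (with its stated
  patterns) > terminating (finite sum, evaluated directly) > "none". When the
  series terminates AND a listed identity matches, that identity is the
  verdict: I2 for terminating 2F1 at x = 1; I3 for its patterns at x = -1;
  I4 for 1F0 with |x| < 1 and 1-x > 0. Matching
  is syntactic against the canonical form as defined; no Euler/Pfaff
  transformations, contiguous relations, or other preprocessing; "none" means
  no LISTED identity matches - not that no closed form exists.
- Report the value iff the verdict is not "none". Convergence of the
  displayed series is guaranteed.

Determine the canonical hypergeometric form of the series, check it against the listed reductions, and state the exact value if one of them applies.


The tell: t_0 = 1/3 here, and (1)_k (C = 1/3, x = 1) is k! itself.
Consecutive-term ratio: r(k) = 1 * (k-3/7) (k+1) / [(k+32/7) (k+1)] - rational in k. x = 1; t_0 = 1/3; negate the roots.

The series (x = 1) is 2F1: upper {-3/7, 1}, lower {32/7}, prefactor 1/3. Verdict: Gauss's theorem (I1) applies (x = 1: the Gamma ratio telescopes since c-a-b = 4 > 0 and a = 1 in Z>0). Its exact value is 25/84.


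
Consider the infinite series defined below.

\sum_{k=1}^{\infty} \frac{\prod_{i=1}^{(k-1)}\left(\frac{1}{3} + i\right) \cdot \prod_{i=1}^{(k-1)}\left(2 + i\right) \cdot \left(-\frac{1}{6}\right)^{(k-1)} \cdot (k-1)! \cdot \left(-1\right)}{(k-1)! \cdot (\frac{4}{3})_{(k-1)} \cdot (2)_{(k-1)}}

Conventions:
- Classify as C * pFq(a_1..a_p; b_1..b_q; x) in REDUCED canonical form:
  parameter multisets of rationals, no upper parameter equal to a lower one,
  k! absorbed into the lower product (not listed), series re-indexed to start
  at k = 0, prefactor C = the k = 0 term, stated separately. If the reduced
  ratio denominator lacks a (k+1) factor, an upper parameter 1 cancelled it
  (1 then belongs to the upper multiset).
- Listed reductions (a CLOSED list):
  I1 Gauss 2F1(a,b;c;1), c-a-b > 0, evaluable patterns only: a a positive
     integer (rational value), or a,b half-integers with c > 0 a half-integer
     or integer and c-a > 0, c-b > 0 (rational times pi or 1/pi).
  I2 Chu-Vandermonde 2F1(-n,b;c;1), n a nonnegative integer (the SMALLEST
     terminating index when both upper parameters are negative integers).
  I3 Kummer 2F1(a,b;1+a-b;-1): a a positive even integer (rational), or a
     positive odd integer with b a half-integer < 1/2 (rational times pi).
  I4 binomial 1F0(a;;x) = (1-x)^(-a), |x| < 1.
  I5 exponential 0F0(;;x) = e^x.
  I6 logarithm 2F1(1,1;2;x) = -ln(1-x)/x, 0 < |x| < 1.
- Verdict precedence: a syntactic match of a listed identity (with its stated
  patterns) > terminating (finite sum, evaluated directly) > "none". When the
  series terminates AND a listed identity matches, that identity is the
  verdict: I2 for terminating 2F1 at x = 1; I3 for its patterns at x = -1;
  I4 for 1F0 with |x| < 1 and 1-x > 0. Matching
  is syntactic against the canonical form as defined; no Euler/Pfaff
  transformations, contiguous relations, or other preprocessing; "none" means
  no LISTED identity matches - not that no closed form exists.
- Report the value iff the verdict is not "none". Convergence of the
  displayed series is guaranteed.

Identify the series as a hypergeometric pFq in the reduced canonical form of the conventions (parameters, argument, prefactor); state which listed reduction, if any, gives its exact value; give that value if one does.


Classification (C = -1): 2F1 with upper {1, 3}, lower {2}, argument x = -\frac{1}{6}. Verdict: none - at argument -\frac{1}{6} the multisets {1, 3} ; {2} match no listed identity.

First insight: x = -\frac{1}{6} and the running product (C = -1, x = -1/6) telescopes to a rising factorial.
Adjacent-term ratio: r(k) = -\frac{1}{6} * (k+1) (k+3) / [(k+2) (k+1)] - rational in k, leading ratio -\frac{1}{6}; with t_0 = -1, classification follows.


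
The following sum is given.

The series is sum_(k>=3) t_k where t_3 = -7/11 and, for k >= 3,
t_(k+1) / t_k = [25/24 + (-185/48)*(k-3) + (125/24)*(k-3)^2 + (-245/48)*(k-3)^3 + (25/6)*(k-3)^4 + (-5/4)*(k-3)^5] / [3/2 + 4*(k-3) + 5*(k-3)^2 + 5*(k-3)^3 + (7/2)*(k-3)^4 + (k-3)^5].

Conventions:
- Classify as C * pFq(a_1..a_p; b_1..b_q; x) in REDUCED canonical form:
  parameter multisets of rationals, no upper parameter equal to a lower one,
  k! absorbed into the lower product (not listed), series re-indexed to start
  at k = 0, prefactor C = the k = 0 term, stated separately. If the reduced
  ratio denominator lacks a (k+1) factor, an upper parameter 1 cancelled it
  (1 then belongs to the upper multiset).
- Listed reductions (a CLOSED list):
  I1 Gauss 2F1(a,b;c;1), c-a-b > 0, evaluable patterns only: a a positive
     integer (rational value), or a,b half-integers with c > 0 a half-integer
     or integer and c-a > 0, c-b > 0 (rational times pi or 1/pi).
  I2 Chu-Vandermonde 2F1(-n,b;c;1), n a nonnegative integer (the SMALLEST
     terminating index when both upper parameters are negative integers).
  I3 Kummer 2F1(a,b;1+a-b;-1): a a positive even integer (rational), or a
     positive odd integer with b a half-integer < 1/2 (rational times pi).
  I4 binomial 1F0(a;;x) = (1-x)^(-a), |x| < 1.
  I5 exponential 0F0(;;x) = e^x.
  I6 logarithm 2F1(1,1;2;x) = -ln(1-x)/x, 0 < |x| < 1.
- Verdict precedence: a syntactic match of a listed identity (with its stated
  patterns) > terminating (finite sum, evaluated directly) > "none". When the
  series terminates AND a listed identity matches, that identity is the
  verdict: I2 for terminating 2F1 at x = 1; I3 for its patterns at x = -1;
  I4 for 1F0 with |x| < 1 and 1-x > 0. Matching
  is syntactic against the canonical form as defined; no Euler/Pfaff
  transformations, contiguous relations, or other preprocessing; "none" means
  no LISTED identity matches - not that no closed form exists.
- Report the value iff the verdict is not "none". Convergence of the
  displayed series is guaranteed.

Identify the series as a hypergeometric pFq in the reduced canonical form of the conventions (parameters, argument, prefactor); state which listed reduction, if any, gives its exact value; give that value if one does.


This is -7/11 * 3F2(-2, -5/6, -1/2; 1, 3/2; -5/4) in reduced canonical form. Verdict: terminating - upper parameter -2 makes this a finite sum (last index 2), evaluated exactly. Hence: -41167/38016.

Key step: t_0 being -7/11, roots of the ratio polynomials (C = -7/11, x = -5/4) are the negated parameters.
Term ratio: r(k) = (-5/4) * (k-2) (k-5/6) (k-1/2) / [(k+1) (k+3/2) (k+1)] - rational in k. x = (-5/4); t_0 = -7/11; negate the roots.


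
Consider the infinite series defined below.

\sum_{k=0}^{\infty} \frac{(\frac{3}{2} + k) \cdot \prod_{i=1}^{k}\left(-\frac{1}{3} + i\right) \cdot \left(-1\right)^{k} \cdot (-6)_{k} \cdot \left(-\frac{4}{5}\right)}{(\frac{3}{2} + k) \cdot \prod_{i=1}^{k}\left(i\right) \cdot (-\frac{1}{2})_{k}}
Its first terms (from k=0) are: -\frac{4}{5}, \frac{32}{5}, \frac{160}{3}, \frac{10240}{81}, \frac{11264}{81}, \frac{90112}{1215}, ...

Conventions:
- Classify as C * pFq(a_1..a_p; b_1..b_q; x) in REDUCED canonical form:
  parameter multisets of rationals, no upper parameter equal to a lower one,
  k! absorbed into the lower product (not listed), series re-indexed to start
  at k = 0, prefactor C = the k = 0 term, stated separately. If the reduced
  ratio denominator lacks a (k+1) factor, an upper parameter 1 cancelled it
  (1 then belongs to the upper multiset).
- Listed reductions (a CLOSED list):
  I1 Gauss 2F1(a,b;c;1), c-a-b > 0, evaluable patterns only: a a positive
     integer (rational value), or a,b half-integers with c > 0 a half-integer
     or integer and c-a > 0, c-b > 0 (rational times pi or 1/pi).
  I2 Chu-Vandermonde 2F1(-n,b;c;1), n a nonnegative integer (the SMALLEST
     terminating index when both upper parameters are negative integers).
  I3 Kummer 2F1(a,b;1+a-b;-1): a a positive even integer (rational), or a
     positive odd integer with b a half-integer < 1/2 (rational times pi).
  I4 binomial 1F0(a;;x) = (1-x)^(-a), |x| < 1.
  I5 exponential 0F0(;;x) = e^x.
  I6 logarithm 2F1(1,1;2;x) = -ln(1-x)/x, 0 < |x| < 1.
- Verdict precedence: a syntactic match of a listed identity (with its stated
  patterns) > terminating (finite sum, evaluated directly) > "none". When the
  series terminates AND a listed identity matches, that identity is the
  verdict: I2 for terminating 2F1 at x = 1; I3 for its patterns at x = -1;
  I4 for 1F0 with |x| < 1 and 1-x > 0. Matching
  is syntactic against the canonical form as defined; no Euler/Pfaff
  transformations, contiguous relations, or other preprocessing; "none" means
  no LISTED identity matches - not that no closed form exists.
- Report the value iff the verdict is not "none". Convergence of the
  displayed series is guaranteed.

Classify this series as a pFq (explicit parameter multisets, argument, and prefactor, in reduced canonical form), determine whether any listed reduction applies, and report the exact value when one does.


Reduced: x = -1, 2F1, upper = {-6, \frac{2}{3}}, lower = {-\frac{1}{2}}, C = -\frac{4}{5}. Verdict: terminating - the sum ends at index 6 because -6 is a negative integer; exact evaluation follows. Hence: \frac{8151652}{19683}.

Structural cue: with t_0 = -\frac{4}{5}, the running product (C = -4/5, x = -1) telescopes to a rising factorial.
Term ratio: r(k) = -1 * (k-6) (k+\frac{2}{3}) / [(k-\frac{1}{2}) (k+1)] - rational in k. x = -1; t_0 = -\frac{4}{5}; negate the roots.
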